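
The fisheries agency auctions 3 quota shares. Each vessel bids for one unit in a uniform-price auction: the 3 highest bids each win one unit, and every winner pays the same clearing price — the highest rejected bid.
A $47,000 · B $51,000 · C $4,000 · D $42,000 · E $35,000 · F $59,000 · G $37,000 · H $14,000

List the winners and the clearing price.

F, B, A; each pays $42,000

Ordering the bids: 59,000 (F), 51,000 (B), 47,000 (A), 42,000 (D), 37,000 (G), …
The 3 highest are F, B, A.
First losing bid is D's $42,000, which sets the uniform price.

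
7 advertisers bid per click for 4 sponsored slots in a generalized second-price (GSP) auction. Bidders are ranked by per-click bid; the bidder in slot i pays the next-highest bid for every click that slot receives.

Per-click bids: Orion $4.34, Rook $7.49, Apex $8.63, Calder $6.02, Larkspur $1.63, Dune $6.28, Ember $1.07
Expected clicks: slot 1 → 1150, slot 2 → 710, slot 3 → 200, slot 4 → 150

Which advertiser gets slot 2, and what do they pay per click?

Rook; $6.28 per click

Sorting advertisers: $8.63 (Apex) > $7.49 (Rook) > $6.28 (Dune) > $6.02 (Calder) > $4.34 (Orion) > …
Slot 2 goes to the second-ranked bidder, Rook, who pays the next bid down: $6.28/click.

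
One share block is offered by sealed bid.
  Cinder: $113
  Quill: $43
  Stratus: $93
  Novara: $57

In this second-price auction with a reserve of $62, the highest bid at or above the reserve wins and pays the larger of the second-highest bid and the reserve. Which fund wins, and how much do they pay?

Cinder pays $93

Bids ranked: 113 (Cinder) > 93 (Stratus) > 57 (Novara) > 43 (Quill)
Cinder has the top bid at or above the reserve ($113).
max(second-highest $93, reserve $62) = $93; the reserve does not bind.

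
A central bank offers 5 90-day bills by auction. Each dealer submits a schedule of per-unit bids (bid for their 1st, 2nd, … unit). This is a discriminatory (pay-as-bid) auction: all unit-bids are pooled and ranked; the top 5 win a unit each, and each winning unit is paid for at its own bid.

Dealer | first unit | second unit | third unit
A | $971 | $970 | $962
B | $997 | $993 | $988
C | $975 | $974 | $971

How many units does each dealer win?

B 3, C 2

All unit-bids, highest first — top 5: 997 (B-1), 993 (B-2), 988 (B-3), 975 (C-1), 974 (C-2)
Next rejected bid: $971 (not a price — pay-as-bid).
Allocation: B 3, C 2.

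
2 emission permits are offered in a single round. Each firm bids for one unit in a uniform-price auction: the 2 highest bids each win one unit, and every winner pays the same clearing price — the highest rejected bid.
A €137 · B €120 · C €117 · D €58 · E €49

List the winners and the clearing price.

Ordering the bids: 137 (A), 120 (B), 117 (C), 58 (D), …
Winners (2 units): A, B.
Clearing price = highest rejected bid = €117.

A, B; each pays €117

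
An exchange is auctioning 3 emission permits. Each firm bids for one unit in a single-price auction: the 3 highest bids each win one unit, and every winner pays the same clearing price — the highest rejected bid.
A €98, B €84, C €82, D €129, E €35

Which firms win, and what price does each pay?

Bids ranked high→low: 129 (D), 98 (A), 84 (B), 82 (C), 35 (E)
Winners (3 units): D, A, B.
First losing bid is C's €82, which sets the uniform price.

D, A, B; each pays €82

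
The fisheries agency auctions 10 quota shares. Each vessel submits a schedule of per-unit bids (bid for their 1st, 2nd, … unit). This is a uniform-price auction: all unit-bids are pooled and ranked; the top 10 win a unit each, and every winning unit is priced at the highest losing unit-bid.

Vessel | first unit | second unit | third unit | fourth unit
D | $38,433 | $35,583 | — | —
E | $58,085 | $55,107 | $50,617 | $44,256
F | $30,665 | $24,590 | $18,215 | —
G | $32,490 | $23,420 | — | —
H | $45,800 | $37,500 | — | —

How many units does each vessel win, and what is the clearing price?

Merging the schedules and taking the best 10: 58,085 (E-1), 55,107 (E-2), 50,617 (E-3), 45,800 (H-1), 44,256 (E-4), 38,433 (D-1), 37,500 (H-2), 35,583 (D-2), 32,490 (G-1), 30,665 (F-1)
The (k+1)-th unit-bid is $24,590.
Allocation: D 2, E 4, F 1, G 1, H 2.

D 2, E 4, F 1, G 1, H 2; clearing price $24,590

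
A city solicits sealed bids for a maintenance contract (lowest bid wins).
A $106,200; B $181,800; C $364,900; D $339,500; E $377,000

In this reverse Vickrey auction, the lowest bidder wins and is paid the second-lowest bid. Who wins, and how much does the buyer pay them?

A is paid $181,800

Reverse Vickrey auction: the lowest bidder wins and is paid the second-lowest bid.
Bids ranked: 106,200 (A) < 181,800 (B) < 339,500 (D) < 364,900 (C) < 377,000 (E)
A wins with the lowest bid; price is set by the runner-up at $181,800.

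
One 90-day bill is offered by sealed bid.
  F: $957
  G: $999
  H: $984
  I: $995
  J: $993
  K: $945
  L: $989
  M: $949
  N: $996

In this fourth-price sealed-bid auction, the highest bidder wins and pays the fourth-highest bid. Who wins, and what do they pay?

G pays $993

Bids in order: 999 (G) > 996 (N) > 995 (I) > 993 (J) > 989 (L) > 984 (H) > …
G wins; payment is bid #4 in the ranking = $993.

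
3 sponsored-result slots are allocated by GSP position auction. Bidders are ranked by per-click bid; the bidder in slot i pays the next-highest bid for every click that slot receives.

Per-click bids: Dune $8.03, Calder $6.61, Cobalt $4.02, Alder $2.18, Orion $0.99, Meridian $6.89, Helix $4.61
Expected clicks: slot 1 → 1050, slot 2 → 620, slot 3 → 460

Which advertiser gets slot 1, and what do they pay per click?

Per-click bids in order: $8.03 (Dune) > $6.89 (Meridian) > $6.61 (Calder) > $4.61 (Helix) > …
Slot 1 goes to the first-ranked bidder, Dune, who pays the next bid down: $6.89/click.

Dune; $6.89 per click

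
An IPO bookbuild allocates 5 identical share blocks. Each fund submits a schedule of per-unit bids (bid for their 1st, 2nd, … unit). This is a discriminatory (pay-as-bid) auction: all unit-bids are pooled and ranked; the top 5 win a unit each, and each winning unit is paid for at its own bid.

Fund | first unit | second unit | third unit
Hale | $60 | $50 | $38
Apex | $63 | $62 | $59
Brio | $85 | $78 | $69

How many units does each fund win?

Pooled unit-bids ranked (top 5): 85 (Brio-1), 78 (Brio-2), 69 (Brio-3), 63 (Apex-1), 62 (Apex-2)
Next rejected bid: $60 (not a price — pay-as-bid).
Allocation: Apex 2, Brio 3.

Apex 2, Brio 3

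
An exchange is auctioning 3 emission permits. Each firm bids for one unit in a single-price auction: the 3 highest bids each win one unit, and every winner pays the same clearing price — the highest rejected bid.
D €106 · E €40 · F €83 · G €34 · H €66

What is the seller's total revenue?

Bids ranked high→low: 106 (D), 83 (F), 66 (H), 40 (E), 34 (G)
Top 3: D, F, H.
First losing bid is E's €40, which sets the uniform price.
Total revenue = 3 × €40 = €120.

Total revenue: €120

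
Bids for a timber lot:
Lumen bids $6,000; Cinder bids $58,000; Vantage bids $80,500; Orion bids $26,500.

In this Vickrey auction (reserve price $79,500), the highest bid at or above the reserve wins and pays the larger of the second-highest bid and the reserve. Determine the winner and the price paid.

Rule: the highest bid at or above the reserve wins and pays the larger of the second-highest bid and the reserve.
Bids ranked: 80,500 (Vantage) > 58,000 (Cinder) > 26,500 (Orion) > 6,000 (Lumen)
Highest eligible bid: Vantage at $80,500.
Second-highest bid $58,000 is below the reserve $79,500, so the reserve binds → payment $79,500.

Vantage pays $79,500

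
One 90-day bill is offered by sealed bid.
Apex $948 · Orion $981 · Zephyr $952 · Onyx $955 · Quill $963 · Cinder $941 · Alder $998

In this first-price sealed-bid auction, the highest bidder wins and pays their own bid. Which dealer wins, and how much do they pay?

Alder pays $998

Bids in order: 998 (Alder) > 981 (Orion) > 963 (Quill) > 955 (Onyx) > 952 (Zephyr) > 948 (Apex) > …
First-price: Alder pays what they bid, $998.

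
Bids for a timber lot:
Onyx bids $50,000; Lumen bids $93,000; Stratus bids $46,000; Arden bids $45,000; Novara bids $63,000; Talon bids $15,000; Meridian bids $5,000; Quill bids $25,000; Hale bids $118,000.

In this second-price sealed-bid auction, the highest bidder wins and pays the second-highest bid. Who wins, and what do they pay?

Hale pays $93,000

Bids in order: 118,000 (Hale) > 93,000 (Lumen) > 63,000 (Novara) > 50,000 (Onyx) > 46,000 (Stratus) > 45,000 (Arden) > …
Hale wins with the highest bid; price is set by the runner-up at $93,000.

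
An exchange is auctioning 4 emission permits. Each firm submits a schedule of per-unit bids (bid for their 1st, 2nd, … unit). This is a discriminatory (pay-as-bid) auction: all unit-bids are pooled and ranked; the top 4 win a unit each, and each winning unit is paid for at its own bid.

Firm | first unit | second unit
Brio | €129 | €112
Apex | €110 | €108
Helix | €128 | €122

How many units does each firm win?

All unit-bids, highest first — top 4: 129 (Brio-1), 128 (Helix-1), 122 (Helix-2), 112 (Brio-2)
Next rejected bid: €110 (not a price — pay-as-bid).
Allocation: Brio 2, Helix 2.

Brio 2, Helix 2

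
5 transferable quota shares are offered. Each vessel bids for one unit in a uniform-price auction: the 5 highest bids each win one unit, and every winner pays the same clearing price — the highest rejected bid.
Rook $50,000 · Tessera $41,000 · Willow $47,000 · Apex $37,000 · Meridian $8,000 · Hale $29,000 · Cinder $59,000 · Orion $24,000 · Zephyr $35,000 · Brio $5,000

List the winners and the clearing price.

Cinder, Rook, Willow, Tessera, Apex; each pays $35,000

Sorting: 59,000 (Cinder), 50,000 (Rook), 47,000 (Willow), 41,000 (Tessera), 37,000 (Apex), 35,000 (Zephyr), 29,000 (Hale), …
Top 5: Cinder, Rook, Willow, Tessera, Apex.
Clearing price = highest rejected bid = $35,000.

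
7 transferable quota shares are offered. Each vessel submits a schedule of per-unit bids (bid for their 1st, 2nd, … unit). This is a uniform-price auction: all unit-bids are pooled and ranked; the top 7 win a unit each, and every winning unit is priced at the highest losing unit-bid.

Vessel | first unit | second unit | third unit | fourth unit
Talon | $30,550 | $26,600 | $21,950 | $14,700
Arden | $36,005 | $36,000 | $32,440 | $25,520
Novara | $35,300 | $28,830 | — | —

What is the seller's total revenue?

Total revenue: $178,640

All unit-bids, highest first — top 7: 36,005 (Arden-1), 36,000 (Arden-2), 35,300 (Novara-1), 32,440 (Arden-3), 30,550 (Talon-1), 28,830 (Novara-2), 26,600 (Talon-2)
First bid not allocated: $25,520.
Allocation: Arden 3, Novara 2, Talon 2. Every unit priced at $25,520.
Revenue = 7 × 25,520 = $178,640.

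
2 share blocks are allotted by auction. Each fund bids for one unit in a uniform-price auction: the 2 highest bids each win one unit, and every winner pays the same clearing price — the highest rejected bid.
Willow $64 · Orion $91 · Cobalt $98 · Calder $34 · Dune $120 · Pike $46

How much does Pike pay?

Pike pays $0

Ordering the bids: 120 (Dune), 98 (Cobalt), 91 (Orion), 64 (Willow), …
Top 2: Dune, Cobalt.
First losing bid is Orion's $91, which sets the uniform price.
Pike does not win → pays $0.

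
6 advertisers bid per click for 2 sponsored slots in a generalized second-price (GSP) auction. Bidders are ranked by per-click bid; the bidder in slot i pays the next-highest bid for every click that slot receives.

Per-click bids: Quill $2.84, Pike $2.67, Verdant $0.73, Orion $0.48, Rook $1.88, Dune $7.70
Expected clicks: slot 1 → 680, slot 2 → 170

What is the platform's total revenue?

Per-click bids in order: $7.70 (Dune) > $2.84 (Quill) > $2.67 (Pike) > …
Slot 1: Dune pays $2.84 × 680 = $1931.20
Slot 2: Quill pays $2.67 × 170 = $453.90
Total = $2385.10

Total revenue: $2385.10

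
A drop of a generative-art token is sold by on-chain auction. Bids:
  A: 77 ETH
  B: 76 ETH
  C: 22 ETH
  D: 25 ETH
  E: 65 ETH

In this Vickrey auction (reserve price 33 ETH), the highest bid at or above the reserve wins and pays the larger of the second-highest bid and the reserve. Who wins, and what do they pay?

A pays 76 ETH

Bids in order: 77 (A) > 76 (B) > 65 (E) > 25 (D) > 22 (C)
A has the top bid at or above the reserve (77 ETH).
Second-highest bid 76 ETH exceeds the reserve 33 ETH → payment 76 ETH.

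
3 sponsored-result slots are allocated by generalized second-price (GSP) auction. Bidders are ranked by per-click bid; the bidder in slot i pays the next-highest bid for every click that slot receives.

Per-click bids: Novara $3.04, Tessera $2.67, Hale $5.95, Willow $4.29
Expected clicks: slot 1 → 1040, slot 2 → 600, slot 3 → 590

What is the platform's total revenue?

Total revenue: $7860.90

Ranked by bid: $5.95 (Hale) > $4.29 (Willow) > $3.04 (Novara) > $2.67 (Tessera)
Slot 1: Hale pays $4.29 × 1040 = $4461.60
Slot 2: Willow pays $3.04 × 600 = $1824.00
Slot 3: Novara pays $2.67 × 590 = $1575.30
Total = $7860.90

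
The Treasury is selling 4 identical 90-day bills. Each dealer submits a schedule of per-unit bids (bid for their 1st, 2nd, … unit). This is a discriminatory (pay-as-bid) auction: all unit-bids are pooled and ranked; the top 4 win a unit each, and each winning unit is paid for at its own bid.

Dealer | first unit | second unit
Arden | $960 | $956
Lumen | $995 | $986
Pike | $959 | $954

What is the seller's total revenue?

Total revenue: $3,900

Merging the schedules and taking the best 4: 995 (Lumen-1), 986 (Lumen-2), 960 (Arden-1), 959 (Pike-1)
Next rejected bid: $956 (not a price — pay-as-bid).
Each winning unit pays its own bid.
Revenue = 995 + 986 + 960 + 959 = $3,900.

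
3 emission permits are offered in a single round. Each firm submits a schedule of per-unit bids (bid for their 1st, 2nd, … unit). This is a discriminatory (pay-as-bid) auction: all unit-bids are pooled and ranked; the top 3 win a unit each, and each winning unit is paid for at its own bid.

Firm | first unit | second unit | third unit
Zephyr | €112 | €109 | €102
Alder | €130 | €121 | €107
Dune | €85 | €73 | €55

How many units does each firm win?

Alder 2, Zephyr 1

Merging the schedules and taking the best 3: 130 (Alder-1), 121 (Alder-2), 112 (Zephyr-1)
Next rejected bid: €109 (not a price — pay-as-bid).
Allocation: Alder 2, Zephyr 1.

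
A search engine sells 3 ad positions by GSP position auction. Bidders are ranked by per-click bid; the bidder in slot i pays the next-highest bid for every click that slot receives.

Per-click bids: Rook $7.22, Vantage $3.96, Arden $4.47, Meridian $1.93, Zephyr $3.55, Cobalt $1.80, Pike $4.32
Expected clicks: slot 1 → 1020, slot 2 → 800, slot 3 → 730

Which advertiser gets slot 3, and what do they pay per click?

Pike; $3.96 per click

Per-click bids in order: $7.22 (Rook) > $4.47 (Arden) > $4.32 (Pike) > $3.96 (Vantage) > …
Slot 3 goes to the third-ranked bidder, Pike, who pays the next bid down: $3.96/click.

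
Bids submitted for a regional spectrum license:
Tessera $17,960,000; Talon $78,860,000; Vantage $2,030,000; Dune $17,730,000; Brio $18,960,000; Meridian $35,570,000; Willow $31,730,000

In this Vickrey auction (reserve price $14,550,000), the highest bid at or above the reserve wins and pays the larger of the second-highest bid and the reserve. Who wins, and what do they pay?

Talon pays $35,570,000

Sorting bids: 78,860,000 (Talon) > 35,570,000 (Meridian) > 31,730,000 (Willow) > 18,960,000 (Brio) > 17,960,000 (Tessera) > 17,730,000 (Dune) > …
Talon has the top bid at or above the reserve ($78,860,000).
Second-highest bid $35,570,000 exceeds the reserve $14,550,000 → payment $35,570,000.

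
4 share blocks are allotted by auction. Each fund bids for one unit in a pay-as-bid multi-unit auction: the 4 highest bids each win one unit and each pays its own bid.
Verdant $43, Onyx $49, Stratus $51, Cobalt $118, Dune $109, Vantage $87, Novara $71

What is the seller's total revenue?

Total revenue: $385

Bids ranked high→low: 118 (Cobalt), 109 (Dune), 87 (Vantage), 71 (Novara), 51 (Stratus), 49 (Onyx), …
Top 4: Cobalt, Dune, Vantage, Novara.
Total revenue = 118 + 109 + 87 + 71 = $385.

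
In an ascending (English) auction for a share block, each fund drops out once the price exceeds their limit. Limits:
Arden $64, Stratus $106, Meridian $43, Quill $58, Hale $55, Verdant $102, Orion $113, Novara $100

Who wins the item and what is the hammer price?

Orion wins at $106

Limits ranked: 113 (Orion) > 106 (Stratus) > 102 (Verdant) > 100 (Novara) > 64 (Arden) > 58 (Quill) > …
Bidding ends when Stratus exits at $106; Orion takes it.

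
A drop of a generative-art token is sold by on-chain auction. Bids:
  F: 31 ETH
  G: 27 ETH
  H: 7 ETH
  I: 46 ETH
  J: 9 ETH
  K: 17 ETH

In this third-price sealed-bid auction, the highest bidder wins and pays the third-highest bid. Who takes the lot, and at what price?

I pays 27 ETH

Bids ranked: 46 (I) > 31 (F) > 27 (G) > 17 (K) > 9 (J) > 7 (H)
I is highest; pays the third-highest bid, 27 ETH.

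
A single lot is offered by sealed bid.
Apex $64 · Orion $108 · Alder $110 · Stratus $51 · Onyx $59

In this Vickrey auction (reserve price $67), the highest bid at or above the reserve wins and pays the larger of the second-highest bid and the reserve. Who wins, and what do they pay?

Alder pays $108

Rule: the highest bid at or above the reserve wins and pays the larger of the second-highest bid and the reserve.
Sorting bids: 110 (Alder) > 108 (Orion) > 64 (Apex) > 59 (Onyx) > 51 (Stratus)
Alder has the top bid at or above the reserve ($110).
max(second-highest $108, reserve $67) = $108; the reserve does not bind.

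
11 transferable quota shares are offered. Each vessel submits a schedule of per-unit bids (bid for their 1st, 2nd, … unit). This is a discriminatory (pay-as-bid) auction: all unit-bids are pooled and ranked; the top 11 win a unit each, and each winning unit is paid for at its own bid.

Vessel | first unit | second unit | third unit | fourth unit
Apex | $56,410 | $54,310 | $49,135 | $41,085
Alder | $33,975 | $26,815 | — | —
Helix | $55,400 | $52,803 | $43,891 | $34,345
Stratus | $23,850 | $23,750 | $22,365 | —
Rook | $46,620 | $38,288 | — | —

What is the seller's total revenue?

Total revenue: $506,262

Pooled unit-bids ranked (top 11): 56,410 (Apex-1), 55,400 (Helix-1), 54,310 (Apex-2), 52,803 (Helix-2), 49,135 (Apex-3), 46,620 (Rook-1), 43,891 (Helix-3), 41,085 (Apex-4), 38,288 (Rook-2), 34,345 (Helix-4), 33,975 (Alder-1)
Next rejected bid: $26,815 (not a price — pay-as-bid).
Each winning unit pays its own bid.
Revenue = 56,410 + 55,400 + 54,310 + 52,803 + 49,135 + 46,620 + 43,891 + 41,085 + 38,288 + 34,345 + 33,975 = $506,262.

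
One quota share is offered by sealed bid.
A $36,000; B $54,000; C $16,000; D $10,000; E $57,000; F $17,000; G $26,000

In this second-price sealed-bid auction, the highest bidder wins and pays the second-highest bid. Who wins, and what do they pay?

Rule: the highest bidder wins and pays the second-highest bid.
Bids ranked: 57,000 (E) > 54,000 (B) > 36,000 (A) > 26,000 (G) > 17,000 (F) > 16,000 (C) > …
E wins with the highest bid; price is set by the runner-up at $54,000.

E pays $54,000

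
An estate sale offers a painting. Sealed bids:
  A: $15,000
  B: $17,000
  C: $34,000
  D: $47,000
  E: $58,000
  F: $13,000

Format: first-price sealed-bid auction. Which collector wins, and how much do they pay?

Sorting bids: 58,000 (E) > 47,000 (D) > 34,000 (C) > 17,000 (B) > 15,000 (A) > 13,000 (F)
E has the highest bid and pays exactly that: $58,000.

E pays $58,000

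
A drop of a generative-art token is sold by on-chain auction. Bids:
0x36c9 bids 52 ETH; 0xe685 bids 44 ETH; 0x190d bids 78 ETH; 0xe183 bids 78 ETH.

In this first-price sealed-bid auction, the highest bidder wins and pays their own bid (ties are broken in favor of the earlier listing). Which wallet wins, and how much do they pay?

Bids ranked: 78 (0x190d) > 78 (0xe183) > 52 (0x36c9) > 44 (0xe685)
Tie at 78 ETH → 0x190d wins by tie-break.
First-price: 0x190d pays what they bid, 78 ETH.

0x190d pays 78 ETH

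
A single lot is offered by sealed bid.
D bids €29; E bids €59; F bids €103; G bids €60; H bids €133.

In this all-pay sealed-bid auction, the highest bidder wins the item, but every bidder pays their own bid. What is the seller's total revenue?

All-pay sealed-bid auction: the highest bidder wins the item, but every bidder pays their own bid.
Bids in order: 133 (H) > 103 (F) > 60 (G) > 59 (E) > 29 (D)
H wins with the top bid; all bids are sunk regardless.
Every bidder forfeits their bid regardless of winning.
Revenue = 29 + 59 + 103 + 60 + 133 = €384.

Total revenue: €384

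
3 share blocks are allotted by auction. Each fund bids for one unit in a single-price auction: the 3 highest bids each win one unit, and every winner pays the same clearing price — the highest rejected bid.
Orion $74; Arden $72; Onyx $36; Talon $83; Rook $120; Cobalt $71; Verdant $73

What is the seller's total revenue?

Sorting: 120 (Rook), 83 (Talon), 74 (Orion), 73 (Verdant), 72 (Arden), …
The 3 highest are Rook, Talon, Orion.
First losing bid is Verdant's $73, which sets the uniform price.
Total revenue = 3 × $73 = $219.

Total revenue: $219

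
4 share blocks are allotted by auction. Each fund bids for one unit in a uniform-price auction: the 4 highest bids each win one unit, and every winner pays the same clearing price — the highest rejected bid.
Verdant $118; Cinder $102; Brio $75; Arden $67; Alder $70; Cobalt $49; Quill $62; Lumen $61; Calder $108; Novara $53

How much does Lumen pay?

Sorting: 118 (Verdant), 108 (Calder), 102 (Cinder), 75 (Brio), 70 (Alder), 67 (Arden), …
Winners (4 units): Verdant, Calder, Cinder, Brio.
Clearing price = highest rejected bid = $70.
Lumen does not win → pays $0.

Lumen pays $0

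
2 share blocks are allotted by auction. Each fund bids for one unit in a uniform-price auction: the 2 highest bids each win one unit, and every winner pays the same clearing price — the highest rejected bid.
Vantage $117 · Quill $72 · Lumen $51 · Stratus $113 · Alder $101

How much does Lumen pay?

Bids ranked high→low: 117 (Vantage), 113 (Stratus), 101 (Alder), 72 (Quill), …
Top 2: Vantage, Stratus.
Clearing price = highest rejected bid = $101.
Lumen does not win → pays $0.

Lumen pays $0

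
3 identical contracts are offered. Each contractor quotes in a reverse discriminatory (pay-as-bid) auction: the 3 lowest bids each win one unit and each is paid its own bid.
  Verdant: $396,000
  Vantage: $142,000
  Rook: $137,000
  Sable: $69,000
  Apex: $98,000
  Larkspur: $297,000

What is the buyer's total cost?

Total cost: $304,000

Ordering the bids: 69,000 (Sable), 98,000 (Apex), 137,000 (Rook), 142,000 (Vantage), 297,000 (Larkspur), …
The 3 lowest are Sable, Apex, Rook.
Total cost = 69,000 + 98,000 + 137,000 = $304,000.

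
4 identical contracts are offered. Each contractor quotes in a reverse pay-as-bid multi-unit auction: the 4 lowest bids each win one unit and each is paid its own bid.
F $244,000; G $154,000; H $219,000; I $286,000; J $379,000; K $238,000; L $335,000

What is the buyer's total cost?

Sorting: 154,000 (G), 219,000 (H), 238,000 (K), 244,000 (F), 286,000 (I), 335,000 (L), …
The 4 lowest are G, H, K, F.
Total cost = 154,000 + 219,000 + 238,000 + 244,000 = $855,000.

Total cost: $855,000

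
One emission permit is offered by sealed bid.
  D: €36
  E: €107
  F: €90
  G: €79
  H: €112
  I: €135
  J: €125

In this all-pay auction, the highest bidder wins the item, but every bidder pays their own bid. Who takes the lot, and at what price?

Bids ranked: 135 (I) > 125 (J) > 112 (H) > 107 (E) > 90 (F) > 79 (G) > …
I is highest and takes the item; every bidder forfeits their bid.

I pays €135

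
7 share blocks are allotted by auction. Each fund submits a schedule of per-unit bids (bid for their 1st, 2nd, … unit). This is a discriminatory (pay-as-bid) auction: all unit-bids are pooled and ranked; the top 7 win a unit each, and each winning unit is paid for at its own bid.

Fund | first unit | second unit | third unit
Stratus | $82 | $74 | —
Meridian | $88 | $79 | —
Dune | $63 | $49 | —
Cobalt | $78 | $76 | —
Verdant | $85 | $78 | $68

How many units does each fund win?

Cobalt 2, Meridian 2, Stratus 1, Verdant 2

All unit-bids, highest first — top 7: 88 (Meridian-1), 85 (Verdant-1), 82 (Stratus-1), 79 (Meridian-2), 78 (Cobalt-1), 78 (Verdant-2), 76 (Cobalt-2)
Next rejected bid: $74 (not a price — pay-as-bid).
Allocation: Cobalt 2, Meridian 2, Stratus 1, Verdant 2.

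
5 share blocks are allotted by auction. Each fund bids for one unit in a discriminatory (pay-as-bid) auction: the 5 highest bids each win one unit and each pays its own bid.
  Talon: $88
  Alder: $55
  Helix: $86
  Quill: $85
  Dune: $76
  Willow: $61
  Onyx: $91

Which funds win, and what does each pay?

Bids ranked high→low: 91 (Onyx), 88 (Talon), 86 (Helix), 85 (Quill), 76 (Dune), 61 (Willow), 55 (Alder)
Top 5: Onyx, Talon, Helix, Quill, Dune.
Each winner pays its own bid: Onyx $91, Talon $88, Helix $86, Quill $85, Dune $76.

Onyx $91, Talon $88, Helix $86, Quill $85, Dune $76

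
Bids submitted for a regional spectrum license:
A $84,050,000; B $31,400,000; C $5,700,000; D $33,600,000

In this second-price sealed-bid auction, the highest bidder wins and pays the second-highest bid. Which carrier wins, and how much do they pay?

A pays $33,600,000

Rule: the highest bidder wins and pays the second-highest bid.
Bids in order: 84,050,000 (A) > 33,600,000 (D) > 31,400,000 (B) > 5,700,000 (C)
A is highest; pays the second-highest bid, $33,600,000.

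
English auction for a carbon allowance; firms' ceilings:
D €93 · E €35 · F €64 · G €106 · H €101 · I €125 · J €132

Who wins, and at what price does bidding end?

J wins at €125

Open ascending-bid auction: the price rises until one bidder remains; the winner pays the price at which the last rival dropped out.
Limits in order: 132 (J) > 125 (I) > 106 (G) > 101 (H) > 93 (D) > 64 (F) > …
Once the price passes €125, only J is left; the hammer falls at I's limit of €125.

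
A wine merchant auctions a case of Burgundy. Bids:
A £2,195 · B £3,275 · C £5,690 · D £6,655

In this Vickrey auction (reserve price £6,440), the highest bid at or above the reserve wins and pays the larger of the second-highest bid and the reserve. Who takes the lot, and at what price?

Rule: the highest bid at or above the reserve wins and pays the larger of the second-highest bid and the reserve.
Bids in order: 6,655 (D) > 5,690 (C) > 3,275 (B) > 2,195 (A)
Highest eligible bid: D at £6,655.
max(second-highest £5,690, reserve £6,440) = £6,440.

D pays £6,440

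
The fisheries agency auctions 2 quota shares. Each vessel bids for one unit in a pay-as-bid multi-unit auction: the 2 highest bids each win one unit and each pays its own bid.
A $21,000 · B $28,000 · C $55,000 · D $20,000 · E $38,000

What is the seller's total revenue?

Total revenue: $93,000

Sorting: 55,000 (C), 38,000 (E), 28,000 (B), 21,000 (A), …
Winners (2 units): C, E.
Total revenue = 55,000 + 38,000 = $93,000.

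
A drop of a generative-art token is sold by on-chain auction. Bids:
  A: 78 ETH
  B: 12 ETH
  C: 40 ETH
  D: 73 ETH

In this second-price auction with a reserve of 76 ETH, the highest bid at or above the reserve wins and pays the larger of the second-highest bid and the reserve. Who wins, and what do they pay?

Rule: the highest bid at or above the reserve wins and pays the larger of the second-highest bid and the reserve.
Sorting bids: 78 (A) > 73 (D) > 40 (C) > 12 (B)
A has the top bid at or above the reserve (78 ETH).
Second-highest bid 73 ETH is below the reserve 76 ETH, so the reserve binds → payment 76 ETH.

A pays 76 ETH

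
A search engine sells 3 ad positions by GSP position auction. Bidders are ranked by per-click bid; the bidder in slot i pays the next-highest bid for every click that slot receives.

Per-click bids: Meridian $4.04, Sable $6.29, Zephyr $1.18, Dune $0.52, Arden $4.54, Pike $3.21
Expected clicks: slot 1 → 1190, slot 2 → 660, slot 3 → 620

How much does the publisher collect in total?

Sorting advertisers: $6.29 (Sable) > $4.54 (Arden) > $4.04 (Meridian) > $3.21 (Pike) > …
Slot 1: Sable pays $4.54 × 1190 = $5402.60
Slot 2: Arden pays $4.04 × 660 = $2666.40
Slot 3: Meridian pays $3.21 × 620 = $1990.20
Total = $10059.20

Total revenue: $10059.20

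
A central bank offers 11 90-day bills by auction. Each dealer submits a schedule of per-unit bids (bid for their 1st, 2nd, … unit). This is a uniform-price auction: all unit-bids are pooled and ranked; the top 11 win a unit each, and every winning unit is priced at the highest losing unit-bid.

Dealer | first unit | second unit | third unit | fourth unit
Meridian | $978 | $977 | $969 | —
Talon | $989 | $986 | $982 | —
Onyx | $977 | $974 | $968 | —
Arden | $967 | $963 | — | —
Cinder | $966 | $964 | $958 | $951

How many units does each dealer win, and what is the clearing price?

Arden 1, Cinder 1, Meridian 3, Onyx 3, Talon 3; clearing price $964

Pooled unit-bids ranked (top 11): 989 (Talon-1), 986 (Talon-2), 982 (Talon-3), 978 (Meridian-1), 977 (Meridian-2), 977 (Onyx-1), 974 (Onyx-2), 969 (Meridian-3), 968 (Onyx-3), 967 (Arden-1), 966 (Cinder-1)
The (k+1)-th unit-bid is $964.
Allocation: Arden 1, Cinder 1, Meridian 3, Onyx 3, Talon 3.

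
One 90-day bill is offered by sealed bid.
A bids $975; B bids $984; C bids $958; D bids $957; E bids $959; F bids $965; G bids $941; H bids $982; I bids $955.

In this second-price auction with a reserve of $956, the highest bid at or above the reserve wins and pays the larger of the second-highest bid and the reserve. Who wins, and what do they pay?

Bids in order: 984 (B) > 982 (H) > 975 (A) > 965 (F) > 959 (E) > 958 (C) > …
B has the top bid at or above the reserve ($984).
max(second-highest $982, reserve $956) = $982; the reserve does not bind.

B pays $982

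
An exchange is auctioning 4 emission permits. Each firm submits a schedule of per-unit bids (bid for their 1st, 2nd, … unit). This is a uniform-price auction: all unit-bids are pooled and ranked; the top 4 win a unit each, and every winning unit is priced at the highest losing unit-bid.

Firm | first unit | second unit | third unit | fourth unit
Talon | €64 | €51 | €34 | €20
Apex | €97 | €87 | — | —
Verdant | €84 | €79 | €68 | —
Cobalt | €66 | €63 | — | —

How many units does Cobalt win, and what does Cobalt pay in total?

Pooled unit-bids ranked (top 4): 97 (Apex-1), 87 (Apex-2), 84 (Verdant-1), 79 (Verdant-2)
First bid not allocated: €68.
Cobalt wins 0 unit(s) at €68 each.

Cobalt: 0 units, pays €0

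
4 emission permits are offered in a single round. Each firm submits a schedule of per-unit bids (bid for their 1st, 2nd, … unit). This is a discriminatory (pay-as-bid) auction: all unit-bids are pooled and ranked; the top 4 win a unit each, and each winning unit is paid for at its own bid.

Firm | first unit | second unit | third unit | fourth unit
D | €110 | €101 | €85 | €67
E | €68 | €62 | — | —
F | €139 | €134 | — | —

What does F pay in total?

Merging the schedules and taking the best 4: 139 (F-1), 134 (F-2), 110 (D-1), 101 (D-2)
Next rejected bid: €85 (not a price — pay-as-bid).
F's winning unit-bids: 139 + 134 = €273.

F pays €273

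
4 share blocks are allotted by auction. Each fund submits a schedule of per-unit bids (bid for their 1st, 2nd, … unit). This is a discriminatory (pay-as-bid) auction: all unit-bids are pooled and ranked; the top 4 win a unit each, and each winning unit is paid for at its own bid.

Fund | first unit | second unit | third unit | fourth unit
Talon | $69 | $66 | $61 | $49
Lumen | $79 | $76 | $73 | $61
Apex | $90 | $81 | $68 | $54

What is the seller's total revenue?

Merging the schedules and taking the best 4: 90 (Apex-1), 81 (Apex-2), 79 (Lumen-1), 76 (Lumen-2)
Next rejected bid: $73 (not a price — pay-as-bid).
Each winning unit pays its own bid.
Revenue = 90 + 81 + 79 + 76 = $326.

Total revenue: $326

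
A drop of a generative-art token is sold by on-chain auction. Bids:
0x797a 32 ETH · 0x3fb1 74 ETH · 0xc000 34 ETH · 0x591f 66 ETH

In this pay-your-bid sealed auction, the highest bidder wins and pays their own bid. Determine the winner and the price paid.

Sorting bids: 74 (0x3fb1) > 66 (0x591f) > 34 (0xc000) > 32 (0x797a)
0x3fb1 has the highest bid and pays exactly that: 74 ETH.

0x3fb1 pays 74 ETH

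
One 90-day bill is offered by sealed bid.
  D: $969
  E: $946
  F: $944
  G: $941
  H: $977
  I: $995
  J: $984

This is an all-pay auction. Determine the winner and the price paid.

Bids ranked: 995 (I) > 984 (J) > 977 (H) > 969 (D) > 946 (E) > 944 (F) > …
I is highest and takes the item; every bidder forfeits their bid.

I pays $995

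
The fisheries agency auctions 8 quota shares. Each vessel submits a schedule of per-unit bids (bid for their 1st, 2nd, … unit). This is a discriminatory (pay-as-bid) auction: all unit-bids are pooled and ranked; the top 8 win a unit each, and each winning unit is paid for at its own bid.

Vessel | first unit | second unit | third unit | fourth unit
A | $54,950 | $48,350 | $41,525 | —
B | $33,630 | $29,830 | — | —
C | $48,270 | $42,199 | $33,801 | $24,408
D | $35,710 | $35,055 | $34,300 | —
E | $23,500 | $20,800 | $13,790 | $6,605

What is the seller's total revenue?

All unit-bids, highest first — top 8: 54,950 (A-1), 48,350 (A-2), 48,270 (C-1), 42,199 (C-2), 41,525 (A-3), 35,710 (D-1), 35,055 (D-2), 34,300 (D-3)
Next rejected bid: $33,801 (not a price — pay-as-bid).
Each winning unit pays its own bid.
Revenue = 54,950 + 48,350 + 48,270 + 42,199 + 41,525 + 35,710 + 35,055 + 34,300 = $340,359.

Total revenue: $340,359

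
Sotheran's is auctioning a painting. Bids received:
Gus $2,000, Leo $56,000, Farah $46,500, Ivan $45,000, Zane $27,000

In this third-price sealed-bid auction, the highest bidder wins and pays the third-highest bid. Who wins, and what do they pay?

Leo pays $45,000

Bids in order: 56,000 (Leo) > 46,500 (Farah) > 45,000 (Ivan) > 27,000 (Zane) > 2,000 (Gus)
Leo wins; payment is bid #3 in the ranking = $45,000.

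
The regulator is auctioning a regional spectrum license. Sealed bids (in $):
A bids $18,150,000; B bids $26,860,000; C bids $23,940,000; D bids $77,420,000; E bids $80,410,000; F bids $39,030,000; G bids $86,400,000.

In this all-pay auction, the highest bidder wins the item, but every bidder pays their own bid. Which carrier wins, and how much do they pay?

G pays $86,400,000

All-pay auction: the highest bidder wins the item, but every bidder pays their own bid.
Bids ranked: 86,400,000 (G) > 80,410,000 (E) > 77,420,000 (D) > 39,030,000 (F) > 26,860,000 (B) > 23,940,000 (C) > …
G is highest and takes the item; every bidder forfeits their bid.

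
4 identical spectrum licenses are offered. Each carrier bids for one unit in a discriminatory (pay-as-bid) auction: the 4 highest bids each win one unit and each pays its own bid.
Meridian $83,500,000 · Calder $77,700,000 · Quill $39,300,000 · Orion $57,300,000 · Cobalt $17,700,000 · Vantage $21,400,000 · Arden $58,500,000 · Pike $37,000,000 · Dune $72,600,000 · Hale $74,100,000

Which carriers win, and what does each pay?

Meridian $83,500,000, Calder $77,700,000, Hale $74,100,000, Dune $72,600,000

Bids ranked high→low: 83,500,000 (Meridian), 77,700,000 (Calder), 74,100,000 (Hale), 72,600,000 (Dune), 58,500,000 (Arden), 57,300,000 (Orion), …
Top 4: Meridian, Calder, Hale, Dune.
Each winner pays its own bid: Meridian $83,500,000, Calder $77,700,000, Hale $74,100,000, Dune $72,600,000.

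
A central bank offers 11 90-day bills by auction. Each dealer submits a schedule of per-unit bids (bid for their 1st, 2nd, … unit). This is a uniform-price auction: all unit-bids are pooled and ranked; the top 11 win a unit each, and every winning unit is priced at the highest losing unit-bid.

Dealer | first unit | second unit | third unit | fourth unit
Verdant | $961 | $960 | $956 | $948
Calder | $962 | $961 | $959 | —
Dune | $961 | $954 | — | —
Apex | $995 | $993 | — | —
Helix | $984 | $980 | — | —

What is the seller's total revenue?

All unit-bids, highest first — top 11: 995 (Apex-1), 993 (Apex-2), 984 (Helix-1), 980 (Helix-2), 962 (Calder-1), 961 (Verdant-1), 961 (Calder-2), 961 (Dune-1), 960 (Verdant-2), 959 (Calder-3), 956 (Verdant-3)
First bid not allocated: $954.
Allocation: Apex 2, Calder 3, Dune 1, Helix 2, Verdant 3. Every unit priced at $954.
Revenue = 11 × 954 = $10,494.

Total revenue: $10,494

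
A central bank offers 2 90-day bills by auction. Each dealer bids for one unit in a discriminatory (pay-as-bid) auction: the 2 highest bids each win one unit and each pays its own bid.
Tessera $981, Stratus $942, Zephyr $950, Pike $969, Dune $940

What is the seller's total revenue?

Bids ranked high→low: 981 (Tessera), 969 (Pike), 950 (Zephyr), 942 (Stratus), …
Winners (2 units): Tessera, Pike.
Total revenue = 981 + 969 = $1,950.

Total revenue: $1,950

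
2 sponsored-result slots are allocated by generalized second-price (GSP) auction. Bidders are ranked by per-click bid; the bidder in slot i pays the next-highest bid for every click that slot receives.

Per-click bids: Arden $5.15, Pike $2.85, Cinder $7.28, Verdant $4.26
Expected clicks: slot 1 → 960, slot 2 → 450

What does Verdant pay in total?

Verdant pays $0.00

Sorting advertisers: $7.28 (Cinder) > $5.15 (Arden) > $4.26 (Verdant) > …
Verdant ranks below slot 2 → no slot, pays nothing.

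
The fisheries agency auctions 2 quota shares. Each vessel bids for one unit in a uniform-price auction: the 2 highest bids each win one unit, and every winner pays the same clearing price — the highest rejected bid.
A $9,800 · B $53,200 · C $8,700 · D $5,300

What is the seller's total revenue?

Sorting: 53,200 (B), 9,800 (A), 8,700 (C), 5,300 (D)
Top 2: B, A.
Clearing price = highest rejected bid = $8,700.
Total revenue = 2 × $8,700 = $17,400.

Total revenue: $17,400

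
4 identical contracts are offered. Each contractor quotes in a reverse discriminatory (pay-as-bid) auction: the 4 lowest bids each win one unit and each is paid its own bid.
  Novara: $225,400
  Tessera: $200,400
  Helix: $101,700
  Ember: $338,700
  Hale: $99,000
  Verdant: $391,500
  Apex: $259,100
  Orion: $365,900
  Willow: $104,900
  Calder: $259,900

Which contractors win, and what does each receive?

Bids ranked low→high: 99,000 (Hale), 101,700 (Helix), 104,900 (Willow), 200,400 (Tessera), 225,400 (Novara), 259,100 (Apex), …
Lowest 4: Hale, Helix, Willow, Tessera.
Each winner is paid its own bid: Hale $99,000, Helix $101,700, Willow $104,900, Tessera $200,400.

Hale $99,000, Helix $101,700, Willow $104,900, Tessera $200,400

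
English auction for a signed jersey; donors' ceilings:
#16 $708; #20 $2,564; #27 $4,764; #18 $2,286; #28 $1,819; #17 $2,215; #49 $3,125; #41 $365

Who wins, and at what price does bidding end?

#27 wins at $3,125

Rule: the price rises until one bidder remains; the winner pays the price at which the last rival dropped out.
Sorting limits: 4,764 (#27) > 3,125 (#49) > 2,564 (#20) > 2,286 (#18) > 2,215 (#17) > 1,819 (#28) > …
#49 is the last rival to drop out, at $3,125; #27 remains and wins at that price.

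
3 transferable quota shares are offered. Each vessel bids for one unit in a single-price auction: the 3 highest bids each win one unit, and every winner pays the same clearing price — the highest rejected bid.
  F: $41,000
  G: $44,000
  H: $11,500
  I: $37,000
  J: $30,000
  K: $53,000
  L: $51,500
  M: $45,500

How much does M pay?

M pays $44,000

Sorting: 53,000 (K), 51,500 (L), 45,500 (M), 44,000 (G), 41,000 (F), …
Winners (3 units): K, L, M.
First losing bid is G's $44,000, which sets the uniform price.
M wins → pays $44,000.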